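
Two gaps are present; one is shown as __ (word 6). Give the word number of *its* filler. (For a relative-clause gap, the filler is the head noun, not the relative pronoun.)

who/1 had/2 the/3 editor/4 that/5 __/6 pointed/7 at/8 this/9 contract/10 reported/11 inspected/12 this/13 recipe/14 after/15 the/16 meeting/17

4

The marked gap is inside the relative clause, the subject of "pointed".
Its filler is the head noun "editor" (via "that"), at word 4.
(The other dependency links word 1 to a gap after word 11.)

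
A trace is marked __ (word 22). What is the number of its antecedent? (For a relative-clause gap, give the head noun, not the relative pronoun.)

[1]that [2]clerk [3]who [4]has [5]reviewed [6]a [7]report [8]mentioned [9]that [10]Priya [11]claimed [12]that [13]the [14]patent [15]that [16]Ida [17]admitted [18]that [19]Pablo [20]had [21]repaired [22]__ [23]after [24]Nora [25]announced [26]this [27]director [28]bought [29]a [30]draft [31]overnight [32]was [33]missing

14

The gap at 22 is the object of "repaired", inside a relative clause.
The relative pronoun is "that" (word 15); it is bound by the head noun immediately before it.
Its filler is the head noun "patent", at word 14.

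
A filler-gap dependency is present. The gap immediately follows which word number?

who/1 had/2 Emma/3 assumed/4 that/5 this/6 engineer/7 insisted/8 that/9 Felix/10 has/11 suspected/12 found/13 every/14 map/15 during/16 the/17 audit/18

The displaced element is "who" (word 1).
It is linked across 3 clause boundaries (that → that → Ø).
It functions as the subject of "found", so the gap sits immediately after word 12 ("suspected").
Base order: Emma had assumed that this engineer insisted that Felix has suspected that who found every map during the audit.

12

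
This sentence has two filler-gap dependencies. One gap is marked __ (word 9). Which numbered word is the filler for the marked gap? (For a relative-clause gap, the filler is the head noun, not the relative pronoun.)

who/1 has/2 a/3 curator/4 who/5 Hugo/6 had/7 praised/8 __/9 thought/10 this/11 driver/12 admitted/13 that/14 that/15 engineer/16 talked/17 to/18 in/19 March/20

The marked gap is inside the relative clause, the direct object of "praised".
Its filler is the head noun "curator" (via "who"), at word 4.
(The other dependency links word 1 to a gap after word 18.)

4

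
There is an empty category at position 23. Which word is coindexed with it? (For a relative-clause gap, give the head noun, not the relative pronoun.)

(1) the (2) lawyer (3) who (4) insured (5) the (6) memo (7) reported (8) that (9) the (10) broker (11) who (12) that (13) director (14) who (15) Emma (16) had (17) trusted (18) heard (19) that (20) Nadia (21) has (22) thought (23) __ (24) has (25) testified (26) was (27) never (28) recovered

10

The gap at 23 is the subject of "testified", inside a relative clause.
The relative pronoun is "who" (word 11); it is bound by the head noun immediately before it.
Its filler is the head noun "broker", at word 10.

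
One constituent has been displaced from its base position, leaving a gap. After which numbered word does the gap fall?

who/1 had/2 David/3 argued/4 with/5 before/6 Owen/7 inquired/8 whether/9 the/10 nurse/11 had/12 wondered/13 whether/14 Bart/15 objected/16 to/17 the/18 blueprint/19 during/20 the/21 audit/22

5

The displaced element is "who" (word 1).
It functions as the object of the preposition "with" of "argued", so the gap sits immediately after word 5 ("with").
Base order: David had argued with who before Owen inquired whether the nurse had wondered whether Bart objected to the blueprint during the audit.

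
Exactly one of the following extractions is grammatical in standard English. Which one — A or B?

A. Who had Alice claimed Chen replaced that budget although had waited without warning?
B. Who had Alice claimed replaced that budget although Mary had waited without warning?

B

In A, the wh-phrase is extracted from inside an adjunct island (introduced by "although"), which blocks movement.
In B, the extraction path crosses only that-complement boundaries, which are transparent.
So B is grammatical.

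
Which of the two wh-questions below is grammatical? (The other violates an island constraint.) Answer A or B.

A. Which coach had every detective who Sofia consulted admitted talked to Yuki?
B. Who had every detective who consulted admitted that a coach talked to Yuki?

A

In B, the wh-phrase is extracted from inside a complex-NP island (relative clause) (introduced by "who"), which blocks movement.
In A, the extraction path crosses only that-complement boundaries, which are transparent.
So A is grammatical.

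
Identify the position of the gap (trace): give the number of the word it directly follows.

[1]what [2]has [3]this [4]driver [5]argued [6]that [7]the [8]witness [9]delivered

The displaced element is "what" (word 1).
It is linked across 1 clause boundary (that).
It functions as the direct object of "delivered", so the gap sits immediately after word 9 ("delivered").
Base order: This driver has argued that the witness delivered what.

9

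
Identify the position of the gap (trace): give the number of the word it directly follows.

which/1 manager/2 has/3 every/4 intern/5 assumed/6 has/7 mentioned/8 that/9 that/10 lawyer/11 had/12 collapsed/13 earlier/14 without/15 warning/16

6

The displaced element is "which manager" (word 2).
It is linked across 1 clause boundary (Ø).
It functions as the subject of "mentioned", so the gap sits immediately after word 6 ("assumed").
Base order: Every intern has assumed that which manager has mentioned that that lawyer had collapsed earlier without warning.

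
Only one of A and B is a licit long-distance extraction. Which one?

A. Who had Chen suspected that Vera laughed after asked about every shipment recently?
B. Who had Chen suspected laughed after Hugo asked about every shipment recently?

In A, the wh-phrase is extracted from inside an adjunct island (introduced by "after"), which blocks movement.
In B, the extraction path crosses only that-complement boundaries, which are transparent.
So B is grammatical.

B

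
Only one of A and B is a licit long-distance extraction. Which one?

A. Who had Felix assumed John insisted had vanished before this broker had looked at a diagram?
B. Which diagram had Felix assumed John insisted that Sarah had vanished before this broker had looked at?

A

In B, the wh-phrase is extracted from inside an adjunct island (introduced by "before"), which blocks movement.
In A, the extraction path crosses only that-complement boundaries, which are transparent.
So A is grammatical.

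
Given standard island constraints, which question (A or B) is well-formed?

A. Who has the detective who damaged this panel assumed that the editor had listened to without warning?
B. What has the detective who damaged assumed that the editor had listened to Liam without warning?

A

In B, the wh-phrase is extracted from inside a complex-NP island (relative clause) (introduced by "who"), which blocks movement.
In A, the extraction path crosses only that-complement boundaries, which are transparent.
So A is grammatical.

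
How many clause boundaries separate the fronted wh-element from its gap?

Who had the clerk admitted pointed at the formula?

1

"who" is extracted from the subject of "pointed".
Boundaries crossed, outermost first: [Ø] — 1 in total.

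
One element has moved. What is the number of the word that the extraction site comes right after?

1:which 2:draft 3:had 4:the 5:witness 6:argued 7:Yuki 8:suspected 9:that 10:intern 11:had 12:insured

12

The displaced element is "which draft" (word 2).
It is linked across 2 clause boundaries (Ø → Ø).
It functions as the direct object of "insured", so the gap sits immediately after word 12 ("insured").
Base order: The witness had argued Yuki suspected that intern had insured which draft.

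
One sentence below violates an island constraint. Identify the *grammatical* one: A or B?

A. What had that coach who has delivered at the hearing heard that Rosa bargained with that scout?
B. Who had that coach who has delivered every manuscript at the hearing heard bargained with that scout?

B

In A, the wh-phrase is extracted from inside a complex-NP island (relative clause) (introduced by "who"), which blocks movement.
In B, the extraction path crosses only that-complement boundaries, which are transparent.
So B is grammatical.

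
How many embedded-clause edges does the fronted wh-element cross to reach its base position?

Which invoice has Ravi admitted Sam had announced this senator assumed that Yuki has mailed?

"which invoice" is extracted from the object of "mailed".
Boundaries crossed, outermost first: [Ø], [Ø], [that] — 3 in total.

3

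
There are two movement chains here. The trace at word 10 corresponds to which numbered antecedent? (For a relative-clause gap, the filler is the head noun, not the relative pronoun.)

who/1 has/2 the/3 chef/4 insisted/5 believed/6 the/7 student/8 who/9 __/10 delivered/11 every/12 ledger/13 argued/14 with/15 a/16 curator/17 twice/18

8

The marked gap is inside the relative clause, the subject of "delivered".
Its filler is the head noun "student" (via "who"), at word 8.
(The other dependency links word 1 to a gap after word 5.)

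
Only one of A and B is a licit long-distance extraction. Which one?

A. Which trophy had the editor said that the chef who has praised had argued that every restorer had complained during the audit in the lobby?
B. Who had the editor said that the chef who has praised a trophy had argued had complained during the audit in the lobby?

B

In A, the wh-phrase is extracted from inside a complex-NP island (relative clause) (introduced by "who"), which blocks movement.
In B, the extraction path crosses only that-complement boundaries, which are transparent.
So B is grammatical.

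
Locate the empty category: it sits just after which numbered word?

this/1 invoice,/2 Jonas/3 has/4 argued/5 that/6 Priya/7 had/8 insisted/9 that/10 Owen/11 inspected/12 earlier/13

12

The displaced element is "this invoice" (word 2).
It is linked across 2 clause boundaries (that → that).
It functions as the direct object of "inspected", so the gap sits immediately after word 12 ("inspected").
Base order: Jonas has argued that Priya had insisted that Owen inspected this invoice earlier.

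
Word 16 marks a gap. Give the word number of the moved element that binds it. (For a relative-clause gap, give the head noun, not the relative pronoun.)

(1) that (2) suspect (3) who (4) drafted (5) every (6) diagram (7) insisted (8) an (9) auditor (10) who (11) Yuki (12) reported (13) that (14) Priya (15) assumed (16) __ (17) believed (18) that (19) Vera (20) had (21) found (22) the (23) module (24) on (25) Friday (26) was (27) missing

9

The gap at 16 is the subject of "believed", inside a relative clause.
The relative pronoun is "who" (word 10); it is bound by the head noun immediately before it.
Its filler is the head noun "auditor", at word 9.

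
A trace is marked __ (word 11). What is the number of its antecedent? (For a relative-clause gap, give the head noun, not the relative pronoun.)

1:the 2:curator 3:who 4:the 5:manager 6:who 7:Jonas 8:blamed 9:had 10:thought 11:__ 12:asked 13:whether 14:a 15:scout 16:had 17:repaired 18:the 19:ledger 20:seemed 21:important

The gap at 11 is the subject of "asked", inside a relative clause.
The relative pronoun is "who" (word 3); it is bound by the head noun immediately before it.
Its filler is the head noun "curator", at word 2.

2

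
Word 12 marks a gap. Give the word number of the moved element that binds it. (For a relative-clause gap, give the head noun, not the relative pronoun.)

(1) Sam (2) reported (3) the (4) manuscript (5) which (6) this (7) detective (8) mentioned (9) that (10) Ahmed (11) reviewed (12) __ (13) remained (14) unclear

The gap at 12 is the object of "reviewed", inside a relative clause.
The relative pronoun is "which" (word 5); it is bound by the head noun immediately before it.
Its filler is the head noun "manuscript", at word 4.

4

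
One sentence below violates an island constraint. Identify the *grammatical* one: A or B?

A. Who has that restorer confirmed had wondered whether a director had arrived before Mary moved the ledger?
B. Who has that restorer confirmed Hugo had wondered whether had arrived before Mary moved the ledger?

A

In B, the wh-phrase is extracted from inside a wh-island (introduced by "whether"), which blocks movement.
In A, the extraction path crosses only that-complement boundaries, which are transparent.
So A is grammatical.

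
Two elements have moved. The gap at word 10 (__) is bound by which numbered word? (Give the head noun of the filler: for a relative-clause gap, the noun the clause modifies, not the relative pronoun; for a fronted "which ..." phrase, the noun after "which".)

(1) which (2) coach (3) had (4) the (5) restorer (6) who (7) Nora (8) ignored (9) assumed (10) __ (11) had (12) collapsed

The marked gap is the subject of "collapsed".
Its filler is the fronted wh-phrase "which coach", at word 2.
(The other dependency links word 5 to a gap after word 8.)

2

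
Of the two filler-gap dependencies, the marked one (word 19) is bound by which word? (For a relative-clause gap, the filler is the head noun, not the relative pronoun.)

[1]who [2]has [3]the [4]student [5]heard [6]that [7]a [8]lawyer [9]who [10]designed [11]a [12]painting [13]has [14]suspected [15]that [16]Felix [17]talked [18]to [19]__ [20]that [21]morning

1

The marked gap is the object of the preposition "to" of "talked".
Its filler is the fronted wh-phrase "who", at word 1.
(The other dependency links word 8 to a gap after word 9.)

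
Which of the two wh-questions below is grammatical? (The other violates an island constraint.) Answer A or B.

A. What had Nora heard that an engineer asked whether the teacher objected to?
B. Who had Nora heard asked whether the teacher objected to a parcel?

B

In A, the wh-phrase is extracted from inside a wh-island (introduced by "whether"), which blocks movement.
In B, the extraction path crosses only that-complement boundaries, which are transparent.
So B is grammatical.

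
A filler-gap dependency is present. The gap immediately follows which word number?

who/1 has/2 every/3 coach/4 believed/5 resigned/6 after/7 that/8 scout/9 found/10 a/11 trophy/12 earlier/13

5

The displaced element is "who" (word 1).
It is linked across 1 clause boundary (Ø).
It functions as the subject of "resigned", so the gap sits immediately after word 5 ("believed").
Base order: Every coach has believed that who resigned after that scout found a trophy earlier.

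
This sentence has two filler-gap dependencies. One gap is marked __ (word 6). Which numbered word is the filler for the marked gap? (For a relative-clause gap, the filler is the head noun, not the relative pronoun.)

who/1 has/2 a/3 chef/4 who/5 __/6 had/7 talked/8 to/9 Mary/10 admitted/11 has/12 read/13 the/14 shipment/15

The marked gap is inside the relative clause, the subject of "talked".
Its filler is the head noun "chef" (via "who"), at word 4.
(The other dependency links word 1 to a gap after word 11.)

4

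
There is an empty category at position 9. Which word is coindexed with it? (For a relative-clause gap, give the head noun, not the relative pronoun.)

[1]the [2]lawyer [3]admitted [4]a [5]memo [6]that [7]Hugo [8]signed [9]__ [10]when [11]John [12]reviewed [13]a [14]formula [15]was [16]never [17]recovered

The gap at 9 is the object of "signed", inside a relative clause.
The relative pronoun is "that" (word 6); it is bound by the head noun immediately before it.
Its filler is the head noun "memo", at word 5.

5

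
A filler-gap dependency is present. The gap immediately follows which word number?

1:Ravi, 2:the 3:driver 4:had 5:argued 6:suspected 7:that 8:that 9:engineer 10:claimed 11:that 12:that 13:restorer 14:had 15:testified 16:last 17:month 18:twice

5

The displaced element is "Ravi" (word 1).
It is linked across 1 clause boundary (Ø).
It functions as the subject of "suspected", so the gap sits immediately after word 5 ("argued").
Base order: The driver had argued that Ravi suspected that that engineer claimed that that restorer had testified last month twice.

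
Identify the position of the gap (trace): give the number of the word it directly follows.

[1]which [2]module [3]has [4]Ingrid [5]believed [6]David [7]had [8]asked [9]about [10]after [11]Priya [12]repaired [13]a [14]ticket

9

The displaced element is "which module" (word 2).
It is linked across 1 clause boundary (Ø).
It functions as the object of the preposition "about" of "asked", so the gap sits immediately after word 9 ("about").
Base order: Ingrid has believed David had asked about which module after Priya repaired a ticket.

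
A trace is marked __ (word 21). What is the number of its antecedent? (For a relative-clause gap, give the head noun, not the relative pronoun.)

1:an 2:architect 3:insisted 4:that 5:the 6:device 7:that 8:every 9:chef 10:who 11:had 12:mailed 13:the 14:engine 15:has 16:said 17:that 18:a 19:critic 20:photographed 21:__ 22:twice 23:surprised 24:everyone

6

The gap at 21 is the object of "photographed", inside a relative clause.
The relative pronoun is "that" (word 7); it is bound by the head noun immediately before it.
Its filler is the head noun "device", at word 6.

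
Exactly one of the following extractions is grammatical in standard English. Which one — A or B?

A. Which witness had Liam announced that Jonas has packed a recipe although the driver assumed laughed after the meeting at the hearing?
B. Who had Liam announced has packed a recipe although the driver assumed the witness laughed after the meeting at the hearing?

B

In A, the wh-phrase is extracted from inside an adjunct island (introduced by "although"), which blocks movement.
In B, the extraction path crosses only that-complement boundaries, which are transparent.
So B is grammatical.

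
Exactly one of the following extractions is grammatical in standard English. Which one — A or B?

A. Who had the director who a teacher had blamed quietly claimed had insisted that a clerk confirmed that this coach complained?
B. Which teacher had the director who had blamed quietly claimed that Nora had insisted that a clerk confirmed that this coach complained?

A

In B, the wh-phrase is extracted from inside a complex-NP island (relative clause) (introduced by "who"), which blocks movement.
In A, the extraction path crosses only that-complement boundaries, which are transparent.
So A is grammatical.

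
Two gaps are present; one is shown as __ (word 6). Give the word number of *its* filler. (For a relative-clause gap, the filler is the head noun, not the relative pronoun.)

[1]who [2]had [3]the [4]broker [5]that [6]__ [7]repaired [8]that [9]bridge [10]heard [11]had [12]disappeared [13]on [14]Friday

The marked gap is inside the relative clause, the subject of "repaired".
Its filler is the head noun "broker" (via "that"), at word 4.
(The other dependency links word 1 to a gap after word 10.)

4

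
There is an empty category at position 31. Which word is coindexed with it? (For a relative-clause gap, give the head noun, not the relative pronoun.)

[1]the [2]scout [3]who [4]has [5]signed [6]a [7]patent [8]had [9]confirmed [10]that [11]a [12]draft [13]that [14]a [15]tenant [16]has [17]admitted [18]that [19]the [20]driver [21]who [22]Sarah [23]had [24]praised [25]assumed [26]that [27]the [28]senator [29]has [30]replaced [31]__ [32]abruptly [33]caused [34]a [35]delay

The gap at 31 is the object of "replaced", inside a relative clause.
The relative pronoun is "that" (word 13); it is bound by the head noun immediately before it.
Its filler is the head noun "draft", at word 12.

12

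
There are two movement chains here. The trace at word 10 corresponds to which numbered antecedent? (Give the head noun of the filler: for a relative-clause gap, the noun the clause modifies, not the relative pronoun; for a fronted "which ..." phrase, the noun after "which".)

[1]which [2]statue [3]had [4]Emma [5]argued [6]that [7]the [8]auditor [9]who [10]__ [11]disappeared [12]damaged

The marked gap is inside the relative clause, the subject of "disappeared".
Its filler is the head noun "auditor" (via "who"), at word 8.
(The other dependency links word 2 to a gap after word 12.)

8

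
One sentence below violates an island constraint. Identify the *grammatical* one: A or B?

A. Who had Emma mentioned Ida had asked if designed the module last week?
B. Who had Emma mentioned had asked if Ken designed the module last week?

In A, the wh-phrase is extracted from inside a wh-island (introduced by "if"), which blocks movement.
In B, the extraction path crosses only that-complement boundaries, which are transparent.
So B is grammatical.

B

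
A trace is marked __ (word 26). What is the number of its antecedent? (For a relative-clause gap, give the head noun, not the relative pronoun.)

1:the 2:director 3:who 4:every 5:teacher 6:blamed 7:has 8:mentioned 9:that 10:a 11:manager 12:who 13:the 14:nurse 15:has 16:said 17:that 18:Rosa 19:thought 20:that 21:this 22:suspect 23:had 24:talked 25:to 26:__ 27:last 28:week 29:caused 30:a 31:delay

The gap at 26 is the prepositional object of "talked", inside a relative clause.
The relative pronoun is "who" (word 12); it is bound by the head noun immediately before it.
Its filler is the head noun "manager", at word 11.

11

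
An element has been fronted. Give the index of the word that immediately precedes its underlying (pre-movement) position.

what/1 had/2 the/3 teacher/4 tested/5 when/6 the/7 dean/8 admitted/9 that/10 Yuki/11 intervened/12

5

The displaced element is "what" (word 1).
It functions as the direct object of "tested", so the gap sits immediately after word 5 ("tested").
Base order: The teacher had tested what when the dean admitted that Yuki intervened.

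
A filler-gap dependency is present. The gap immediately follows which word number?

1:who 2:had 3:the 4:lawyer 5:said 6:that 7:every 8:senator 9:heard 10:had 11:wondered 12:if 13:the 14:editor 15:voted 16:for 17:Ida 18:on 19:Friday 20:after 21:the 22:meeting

The displaced element is "who" (word 1).
It is linked across 2 clause boundaries (that → Ø).
It functions as the subject of "wondered", so the gap sits immediately after word 9 ("heard").
Base order: The lawyer had said that every senator heard that who had wondered if the editor voted for Ida on Friday after the meeting.

9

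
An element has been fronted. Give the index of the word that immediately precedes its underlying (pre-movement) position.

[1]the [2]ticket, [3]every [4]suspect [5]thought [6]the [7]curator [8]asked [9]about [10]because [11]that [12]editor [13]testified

9

The displaced element is "the ticket" (word 2).
It is linked across 1 clause boundary (Ø).
It functions as the object of the preposition "about" of "asked", so the gap sits immediately after word 9 ("about").
Base order: Every suspect thought the curator asked about the ticket because that editor testified.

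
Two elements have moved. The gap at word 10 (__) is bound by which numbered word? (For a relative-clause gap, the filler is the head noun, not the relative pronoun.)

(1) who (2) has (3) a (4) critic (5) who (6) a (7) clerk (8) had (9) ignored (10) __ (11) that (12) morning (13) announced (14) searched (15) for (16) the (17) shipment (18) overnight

The marked gap is inside the relative clause, the direct object of "ignored".
Its filler is the head noun "critic" (via "who"), at word 4.
(The other dependency links word 1 to a gap after word 13.)

4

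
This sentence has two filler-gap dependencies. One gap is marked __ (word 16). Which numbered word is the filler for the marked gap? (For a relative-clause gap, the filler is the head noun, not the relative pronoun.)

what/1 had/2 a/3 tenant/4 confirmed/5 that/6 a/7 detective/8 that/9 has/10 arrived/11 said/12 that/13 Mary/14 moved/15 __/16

The marked gap is the direct object of "moved".
Its filler is the fronted wh-phrase "what", at word 1.
(The other dependency links word 8 to a gap after word 9.)

1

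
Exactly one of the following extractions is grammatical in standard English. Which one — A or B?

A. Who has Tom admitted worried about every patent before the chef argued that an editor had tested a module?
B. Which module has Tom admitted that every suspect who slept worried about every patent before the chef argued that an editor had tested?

A

In B, the wh-phrase is extracted from inside an adjunct island (introduced by "before"), which blocks movement.
In A, the extraction path crosses only that-complement boundaries, which are transparent.
So A is grammatical.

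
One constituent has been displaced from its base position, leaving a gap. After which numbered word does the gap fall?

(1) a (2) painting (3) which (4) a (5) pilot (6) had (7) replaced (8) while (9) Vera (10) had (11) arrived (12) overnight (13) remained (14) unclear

The displaced element is "a painting" (word 2).
It functions as the direct object of "replaced", so the gap sits immediately after word 7 ("replaced").
Base order: A pilot had replaced a painting while Vera had arrived overnight.

7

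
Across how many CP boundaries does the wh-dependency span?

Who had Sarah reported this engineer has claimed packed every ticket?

"who" is extracted from the subject of "packed".
Boundaries crossed, outermost first: [Ø], [Ø] — 2 in total.

2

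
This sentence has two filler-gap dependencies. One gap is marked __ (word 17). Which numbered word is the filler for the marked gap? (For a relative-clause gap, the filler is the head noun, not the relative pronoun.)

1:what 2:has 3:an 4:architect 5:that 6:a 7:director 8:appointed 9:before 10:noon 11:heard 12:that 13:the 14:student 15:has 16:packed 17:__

1

The marked gap is the direct object of "packed".
Its filler is the fronted wh-phrase "what", at word 1.
(The other dependency links word 4 to a gap after word 8.)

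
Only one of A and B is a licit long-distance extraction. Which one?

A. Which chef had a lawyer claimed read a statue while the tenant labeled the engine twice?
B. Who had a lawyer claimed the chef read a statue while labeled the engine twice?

A

In B, the wh-phrase is extracted from inside an adjunct island (introduced by "while"), which blocks movement.
In A, the extraction path crosses only that-complement boundaries, which are transparent.
So A is grammatical.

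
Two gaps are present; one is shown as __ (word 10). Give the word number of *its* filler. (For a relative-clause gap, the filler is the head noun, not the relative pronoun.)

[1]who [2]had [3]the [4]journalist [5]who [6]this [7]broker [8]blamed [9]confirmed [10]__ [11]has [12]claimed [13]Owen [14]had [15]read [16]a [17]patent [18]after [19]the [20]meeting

1

The marked gap is the subject of "claimed".
Its filler is the fronted wh-phrase "who", at word 1.
(The other dependency links word 4 to a gap after word 8.)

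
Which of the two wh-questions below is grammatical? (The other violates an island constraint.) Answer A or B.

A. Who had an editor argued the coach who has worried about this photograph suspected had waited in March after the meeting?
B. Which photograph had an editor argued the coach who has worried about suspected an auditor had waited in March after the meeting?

In B, the wh-phrase is extracted from inside a complex-NP island (relative clause) (introduced by "who"), which blocks movement.
In A, the extraction path crosses only that-complement boundaries, which are transparent.
So A is grammatical.

A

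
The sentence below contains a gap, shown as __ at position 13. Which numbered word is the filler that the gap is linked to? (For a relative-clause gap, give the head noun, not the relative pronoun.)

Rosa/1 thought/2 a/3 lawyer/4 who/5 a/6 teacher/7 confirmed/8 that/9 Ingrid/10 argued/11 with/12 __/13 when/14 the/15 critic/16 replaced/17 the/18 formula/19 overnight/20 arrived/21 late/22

4

The gap at 13 is the prepositional object of "argued", inside a relative clause.
The relative pronoun is "who" (word 5); it is bound by the head noun immediately before it.
Its filler is the head noun "lawyer", at word 4.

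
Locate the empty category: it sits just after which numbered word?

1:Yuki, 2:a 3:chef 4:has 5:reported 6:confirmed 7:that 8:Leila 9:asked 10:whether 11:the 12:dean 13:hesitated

The displaced element is "Yuki" (word 1).
It is linked across 1 clause boundary (Ø).
It functions as the subject of "confirmed", so the gap sits immediately after word 5 ("reported").
Base order: A chef has reported that Yuki confirmed that Leila asked whether the dean hesitated.

5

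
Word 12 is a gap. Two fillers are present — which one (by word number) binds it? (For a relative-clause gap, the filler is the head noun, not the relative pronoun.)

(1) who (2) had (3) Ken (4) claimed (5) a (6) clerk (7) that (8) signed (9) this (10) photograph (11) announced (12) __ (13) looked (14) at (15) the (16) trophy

1

The marked gap is the subject of "looked".
Its filler is the fronted wh-phrase "who", at word 1.
(The other dependency links word 6 to a gap after word 7.)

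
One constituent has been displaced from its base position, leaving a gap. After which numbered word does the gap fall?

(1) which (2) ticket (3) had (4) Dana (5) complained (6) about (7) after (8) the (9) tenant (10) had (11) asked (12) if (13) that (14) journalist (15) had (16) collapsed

The displaced element is "which ticket" (word 2).
It functions as the object of the preposition "about" of "complained", so the gap sits immediately after word 6 ("about").
Base order: Dana had complained about which ticket after the tenant had asked if that journalist had collapsed.

6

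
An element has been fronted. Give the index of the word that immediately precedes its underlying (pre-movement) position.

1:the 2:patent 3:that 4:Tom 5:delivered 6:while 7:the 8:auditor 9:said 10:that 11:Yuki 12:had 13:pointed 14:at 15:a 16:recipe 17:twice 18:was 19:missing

The displaced element is "the patent" (word 2).
It functions as the direct object of "delivered", so the gap sits immediately after word 5 ("delivered").
Base order: Tom delivered the patent while the auditor said that Yuki had pointed at a recipe twice.

5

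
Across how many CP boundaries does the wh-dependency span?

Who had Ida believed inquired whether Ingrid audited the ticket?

1

"who" is extracted from the subject of "inquired".
Boundaries crossed, outermost first: [Ø] — 1 in total.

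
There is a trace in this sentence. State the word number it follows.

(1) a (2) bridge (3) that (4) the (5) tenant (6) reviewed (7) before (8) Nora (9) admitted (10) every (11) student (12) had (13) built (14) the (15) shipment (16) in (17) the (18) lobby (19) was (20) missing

6

The displaced element is "a bridge" (word 2).
It functions as the direct object of "reviewed", so the gap sits immediately after word 6 ("reviewed").
Base order: The tenant reviewed a bridge before Nora admitted every student had built the shipment in the lobby.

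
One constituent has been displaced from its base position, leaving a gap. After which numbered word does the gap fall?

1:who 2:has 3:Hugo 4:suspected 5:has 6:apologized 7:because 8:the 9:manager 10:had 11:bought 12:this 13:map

The displaced element is "who" (word 1).
It is linked across 1 clause boundary (Ø).
It functions as the subject of "apologized", so the gap sits immediately after word 4 ("suspected").
Base order: Hugo has suspected that who has apologized because the manager had bought this map.

4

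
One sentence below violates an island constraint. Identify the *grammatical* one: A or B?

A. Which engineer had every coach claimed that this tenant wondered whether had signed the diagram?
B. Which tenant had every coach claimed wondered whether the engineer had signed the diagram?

B

In A, the wh-phrase is extracted from inside a wh-island (introduced by "whether"), which blocks movement.
In B, the extraction path crosses only that-complement boundaries, which are transparent.
So B is grammatical.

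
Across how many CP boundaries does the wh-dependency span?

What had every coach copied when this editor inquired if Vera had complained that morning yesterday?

0

"what" originates inside the matrix clause — no clause boundary is crossed.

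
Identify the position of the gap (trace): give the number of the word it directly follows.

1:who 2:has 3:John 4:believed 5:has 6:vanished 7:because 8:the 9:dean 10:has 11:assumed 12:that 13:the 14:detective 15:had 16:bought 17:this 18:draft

4

The displaced element is "who" (word 1).
It is linked across 1 clause boundary (Ø).
It functions as the subject of "vanished", so the gap sits immediately after word 4 ("believed").
Base order: John has believed that who has vanished because the dean has assumed that the detective had bought this draft.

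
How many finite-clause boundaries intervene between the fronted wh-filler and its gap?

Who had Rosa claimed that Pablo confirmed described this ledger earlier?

"who" is extracted from the subject of "described".
Boundaries crossed, outermost first: [that], [Ø] — 2 in total.

2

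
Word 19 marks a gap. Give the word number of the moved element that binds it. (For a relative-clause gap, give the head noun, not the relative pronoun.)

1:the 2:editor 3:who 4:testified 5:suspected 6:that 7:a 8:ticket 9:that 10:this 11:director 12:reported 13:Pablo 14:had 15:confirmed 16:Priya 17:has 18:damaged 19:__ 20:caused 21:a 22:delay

The gap at 19 is the object of "damaged", inside a relative clause.
The relative pronoun is "that" (word 9); it is bound by the head noun immediately before it.
Its filler is the head noun "ticket", at word 8.

8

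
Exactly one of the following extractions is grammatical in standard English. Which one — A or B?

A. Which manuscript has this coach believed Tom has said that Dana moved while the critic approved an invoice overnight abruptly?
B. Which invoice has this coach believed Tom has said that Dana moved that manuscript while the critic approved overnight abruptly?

A

In B, the wh-phrase is extracted from inside an adjunct island (introduced by "while"), which blocks movement.
In A, the extraction path crosses only that-complement boundaries, which are transparent.
So A is grammatical.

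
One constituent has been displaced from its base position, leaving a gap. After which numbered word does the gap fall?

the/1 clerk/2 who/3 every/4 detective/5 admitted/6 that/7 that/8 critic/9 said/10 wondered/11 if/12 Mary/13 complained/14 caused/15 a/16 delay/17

10

The displaced element is "the clerk" (word 2).
It is linked across 2 clause boundaries (that → Ø).
It functions as the subject of "wondered", so the gap sits immediately after word 10 ("said").
Base order: Every detective admitted that that critic said the clerk wondered if Mary complained.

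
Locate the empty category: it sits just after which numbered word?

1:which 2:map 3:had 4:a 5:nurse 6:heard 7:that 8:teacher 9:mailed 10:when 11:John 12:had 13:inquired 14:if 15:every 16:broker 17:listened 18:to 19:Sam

The displaced element is "which map" (word 2).
It is linked across 1 clause boundary (Ø).
It functions as the direct object of "mailed", so the gap sits immediately after word 9 ("mailed").
Base order: A nurse had heard that teacher mailed which map when John had inquired if every broker listened to Sam.

9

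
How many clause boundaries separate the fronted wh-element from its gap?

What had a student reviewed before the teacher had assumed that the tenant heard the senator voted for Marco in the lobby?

"what" originates inside the matrix clause — no clause boundary is crossed.

0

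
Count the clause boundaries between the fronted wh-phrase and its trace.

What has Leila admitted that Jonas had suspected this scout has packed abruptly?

2

"what" is extracted from the object of "packed".
Boundaries crossed, outermost first: [that], [Ø] — 2 in total.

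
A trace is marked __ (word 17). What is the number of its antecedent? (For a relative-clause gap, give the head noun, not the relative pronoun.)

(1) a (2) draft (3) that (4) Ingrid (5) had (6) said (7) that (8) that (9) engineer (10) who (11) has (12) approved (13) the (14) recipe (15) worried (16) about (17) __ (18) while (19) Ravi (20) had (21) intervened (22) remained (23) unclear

The gap at 17 is the prepositional object of "worried", inside a relative clause.
The relative pronoun is "that" (word 3); it is bound by the head noun immediately before it.
Its filler is the head noun "draft", at word 2.

2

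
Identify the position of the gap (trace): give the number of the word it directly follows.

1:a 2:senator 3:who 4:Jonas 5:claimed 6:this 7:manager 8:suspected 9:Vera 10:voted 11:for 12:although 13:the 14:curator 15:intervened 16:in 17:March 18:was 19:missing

11

The displaced element is "a senator" (word 2).
It is linked across 2 clause boundaries (Ø → Ø).
It functions as the object of the preposition "for" of "voted", so the gap sits immediately after word 11 ("for").
Base order: Jonas claimed this manager suspected Vera voted for a senator although the curator intervened in March.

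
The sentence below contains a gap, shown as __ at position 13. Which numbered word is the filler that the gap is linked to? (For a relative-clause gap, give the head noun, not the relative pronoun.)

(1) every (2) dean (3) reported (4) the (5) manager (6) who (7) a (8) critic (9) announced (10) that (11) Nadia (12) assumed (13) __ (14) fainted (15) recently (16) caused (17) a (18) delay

5

The gap at 13 is the subject of "fainted", inside a relative clause.
The relative pronoun is "who" (word 6); it is bound by the head noun immediately before it.
Its filler is the head noun "manager", at word 5.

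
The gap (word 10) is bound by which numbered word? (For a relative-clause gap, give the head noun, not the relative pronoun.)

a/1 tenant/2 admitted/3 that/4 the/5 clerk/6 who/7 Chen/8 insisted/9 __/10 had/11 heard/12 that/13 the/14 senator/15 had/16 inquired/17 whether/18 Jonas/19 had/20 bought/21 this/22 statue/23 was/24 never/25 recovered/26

The gap at 10 is the subject of "heard", inside a relative clause.
The relative pronoun is "who" (word 7); it is bound by the head noun immediately before it.
Its filler is the head noun "clerk", at word 6.

6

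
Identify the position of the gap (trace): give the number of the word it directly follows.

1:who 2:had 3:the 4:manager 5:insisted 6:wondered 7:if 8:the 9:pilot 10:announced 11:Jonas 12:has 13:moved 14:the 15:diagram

5

The displaced element is "who" (word 1).
It is linked across 1 clause boundary (Ø).
It functions as the subject of "wondered", so the gap sits immediately after word 5 ("insisted").
Base order: The manager had insisted who wondered if the pilot announced Jonas has moved the diagram.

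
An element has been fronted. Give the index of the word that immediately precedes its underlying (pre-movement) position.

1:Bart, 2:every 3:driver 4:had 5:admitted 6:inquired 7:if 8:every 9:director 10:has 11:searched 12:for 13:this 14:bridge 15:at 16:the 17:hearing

5

The displaced element is "Bart" (word 1).
It is linked across 1 clause boundary (Ø).
It functions as the subject of "inquired", so the gap sits immediately after word 5 ("admitted").
Base order: Every driver had admitted that Bart inquired if every director has searched for this bridge at the hearing.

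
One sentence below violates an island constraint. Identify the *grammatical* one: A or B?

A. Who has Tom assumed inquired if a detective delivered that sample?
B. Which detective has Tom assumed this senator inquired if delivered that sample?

A

In B, the wh-phrase is extracted from inside a wh-island (introduced by "if"), which blocks movement.
In A, the extraction path crosses only that-complement boundaries, which are transparent.
So A is grammatical.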